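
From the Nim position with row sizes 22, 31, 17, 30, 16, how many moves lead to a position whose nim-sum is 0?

5

Compute the nim-sum pairwise:
22 ⊕ 31 = 9
9 ⊕ 17 = 24
24 ⊕ 30 = 6
6 ⊕ 16 = 22
The overall nim-sum is X = 22. A row of size p has a winning move iff p XOR X < p (reduce it to p XOR X).
  22: 22 XOR 22 = 0 < 22 — winning move (to 0).
  31: 31 XOR 22 = 9 < 31 — winning move (to 9).
  17: 17 XOR 22 = 7 < 17 — winning move (to 7).
  30: 30 XOR 22 = 8 < 30 — winning move (to 8).
  16: 16 XOR 22 = 6 < 16 — winning move (to 6).
That gives 5 winning moves.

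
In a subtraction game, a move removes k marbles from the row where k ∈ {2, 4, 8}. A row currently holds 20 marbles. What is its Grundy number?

Compute g(0), g(1), … for moves {2, 4, 8}:
k:     0  1  2  3  4  5  6  7  8  9 10 11 12 13 14 15 16 17 18 19 20
g(k):  0  0  1  1  2  2  0  0  1  1  2  2  0  0  1  1  2  2  0  0  1
So g(20) = 1.

1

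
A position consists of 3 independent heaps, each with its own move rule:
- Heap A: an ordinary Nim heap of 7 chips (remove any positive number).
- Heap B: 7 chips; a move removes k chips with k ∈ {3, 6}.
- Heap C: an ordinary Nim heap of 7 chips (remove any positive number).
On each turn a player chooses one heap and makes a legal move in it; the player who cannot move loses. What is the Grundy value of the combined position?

2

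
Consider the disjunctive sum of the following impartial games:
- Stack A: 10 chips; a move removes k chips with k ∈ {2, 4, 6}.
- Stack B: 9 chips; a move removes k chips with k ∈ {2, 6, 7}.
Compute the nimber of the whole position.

1

For stack A, compute g(0), g(1), … with moves {2, 4, 6}:
g(0) = mex{} = 0
g(1) = mex{} = 0
g(2) = mex{0} = 1
g(3) = mex{0} = 1
g(4) = mex{0,1} = 2
g(5) = mex{0,1} = 2
g(6) = mex{0,1,2} = 3
g(7) = mex{0,1,2} = 3
g(8) = mex{1,2,3} = 0
g(9) = mex{1,2,3} = 0
g(10) = mex{0,2,3} = 1
So g(10) = 1.
Grundy values for stack B (subtraction set {2, 6, 7}):
k:     0  1  2  3  4  5  6  7  8  9
g(k):  0  0  1  1  0  0  1  1  2  0
So g(9) = 0.
The value of a disjunctive sum is the nim-sum of the parts.
Combined value = 1 XOR 0 = 1.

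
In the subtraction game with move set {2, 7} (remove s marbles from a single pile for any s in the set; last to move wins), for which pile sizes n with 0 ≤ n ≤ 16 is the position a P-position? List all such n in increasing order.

0, 1, 4, 5, 9, 10, 13, 14

Build the Grundy sequence with g(k) = mex{g(k−s) : s ∈ {2, 7}, s ≤ k}:
k:     0  1  2  3  4  5  6  7  8  9 10 11 12 13 14 15 16
g(k):  0  0  1  1  0  0  1  1  2  0  0  1  1  0  0  1  1
The P-positions (g = 0) in 0..16 are 0, 1, 4, 5, 9, 10, 13, 14.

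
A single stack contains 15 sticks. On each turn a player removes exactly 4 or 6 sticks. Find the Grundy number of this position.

1

Grundy values for subtraction set {4, 6}:
k:     0  1  2  3  4  5  6  7  8  9 10 11 12 13 14 15
g(k):  0  0  0  0  1  1  1  1  2  2  0  0  0  0  1  1
So g(15) = 1.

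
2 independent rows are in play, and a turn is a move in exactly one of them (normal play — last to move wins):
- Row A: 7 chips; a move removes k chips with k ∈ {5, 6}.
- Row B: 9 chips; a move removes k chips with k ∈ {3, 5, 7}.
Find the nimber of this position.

2

Build the Grundy sequence for row A with g(k) = mex{g(k−s) : s ∈ {5, 6}, s ≤ k}:
g(0) = mex{} = 0
g(1) = mex{} = 0
g(2) = mex{} = 0
g(3) = mex{} = 0
g(4) = mex{} = 0
g(5) = mex{0} = 1
g(6) = mex{0} = 1
g(7) = mex{0} = 1
So g(7) = 1.
Grundy values for row B (subtraction set {3, 5, 7}):
g(0) = mex{} = 0
g(1) = mex{} = 0
g(2) = mex{} = 0
g(3) = mex{0} = 1
g(4) = mex{0} = 1
g(5) = mex{0} = 1
g(6) = mex{0,1} = 2
g(7) = mex{0,1} = 2
g(8) = mex{0,1} = 2
g(9) = mex{0,1,2} = 3
So g(9) = 3.
By the Sprague-Grundy theorem, the Grundy value of a sum of independent games is the XOR of the component values.
Combined value = 1 XOR 3 = 2.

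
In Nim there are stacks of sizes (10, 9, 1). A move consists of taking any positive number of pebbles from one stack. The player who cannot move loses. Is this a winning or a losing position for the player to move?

Winning position

Bitwise XOR of the heap sizes:
  1010  (10)
  1001  (9)
  0001  (1)
  ----
  0010  (2)
The nim-sum is 2 ≠ 0, so this is an N-position: the player to move can win.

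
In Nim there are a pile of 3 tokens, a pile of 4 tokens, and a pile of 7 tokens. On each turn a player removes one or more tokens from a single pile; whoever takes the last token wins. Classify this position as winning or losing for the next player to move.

Losing position

Compute the nim-sum pairwise:
3 XOR 4 = 7
7 XOR 7 = 0
The nim-sum is 0, so this is a P-position: the player to move is in a losing position under optimal play.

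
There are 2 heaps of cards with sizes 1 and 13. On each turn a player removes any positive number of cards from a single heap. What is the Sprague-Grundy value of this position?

12

Bitwise XOR of the heap sizes:
  0001  (1)
  1101  (13)
  ----
  1100  (12)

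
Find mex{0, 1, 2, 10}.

The values 0, 1, 2 are all present; 3 is the first non-negative integer missing from the set.

3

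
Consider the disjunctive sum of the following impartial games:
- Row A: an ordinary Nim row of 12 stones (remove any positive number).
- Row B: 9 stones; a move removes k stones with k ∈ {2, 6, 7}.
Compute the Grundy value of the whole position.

Row A is a plain Nim row of size 12, so its Grundy value is 12.
Build the Grundy sequence for row B with g(k) = mex{g(k−s) : s ∈ {2, 6, 7}, s ≤ k}:
g(0) = mex{} = 0
g(1) = mex{} = 0
g(2) = mex{0} = 1
g(3) = mex{0} = 1
g(4) = mex{1} = 0
g(5) = mex{1} = 0
g(6) = mex{0} = 1
g(7) = mex{0} = 1
g(8) = mex{0,1} = 2
g(9) = mex{1} = 0
So g(9) = 0.
The value of a disjunctive sum is the nim-sum of the parts.
Combined value = 12 XOR 0 = 12.

12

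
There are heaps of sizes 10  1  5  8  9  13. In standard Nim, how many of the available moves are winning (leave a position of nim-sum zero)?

1

Nim-sum: 10 XOR 1 XOR 5 XOR 8 XOR 9 XOR 13 = 2.
The overall nim-sum is X = 2. A heap of size p has a winning move iff p XOR X < p (reduce it to p XOR X).
  10: 10 XOR 2 = 8 < 10 — winning move (to 8).
  1: 1 XOR 2 = 3 ≥ 1 — no move.
  5: 5 XOR 2 = 7 ≥ 5 — no move.
  8: 8 XOR 2 = 10 ≥ 8 — no move.
  9: 9 XOR 2 = 11 ≥ 9 — no move.
  13: 13 XOR 2 = 15 ≥ 13 — no move.
That gives 1 winning move.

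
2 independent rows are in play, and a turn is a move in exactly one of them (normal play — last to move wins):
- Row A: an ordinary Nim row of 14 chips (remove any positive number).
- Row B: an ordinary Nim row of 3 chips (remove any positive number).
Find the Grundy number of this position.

Row A is a plain Nim row of size 14, so its Grundy value is 14.
Row B is a plain Nim row of size 3, so its Grundy value is 3.
By the Sprague-Grundy theorem, the Grundy value of a sum of independent games is the XOR of the component values.
Combined value = 14 XOR 3 = 13.

13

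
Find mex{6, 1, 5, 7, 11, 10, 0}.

2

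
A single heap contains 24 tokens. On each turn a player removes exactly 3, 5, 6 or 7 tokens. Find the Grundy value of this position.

1

Compute g(0), g(1), … for moves {3, 5, 6, 7}:
k:     0  1  2  3  4  5  6  7  8  9 10 11 12 13 14 15 16 17 18 19 20 21 22 23 24
g(k):  0  0  0  1  1  1  2  2  2  3  0  0  0  1  1  1  2  2  2  3  0  0  0  1  1
So g(24) = 1.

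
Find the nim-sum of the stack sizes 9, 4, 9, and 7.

3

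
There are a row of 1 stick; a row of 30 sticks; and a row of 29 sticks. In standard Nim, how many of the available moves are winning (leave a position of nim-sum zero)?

In binary:
  00001  (1)
  11110  (30)
  11101  (29)
  -----
  00010  (2)
The overall nim-sum is X = 2. A row of size p has a winning move iff p XOR X < p (reduce it to p XOR X).
  1: 1 XOR 2 = 3 ≥ 1 — no move.
  30: 30 XOR 2 = 28 < 30 — winning move (to 28).
  29: 29 XOR 2 = 31 ≥ 29 — no move.
That gives 1 winning move.

1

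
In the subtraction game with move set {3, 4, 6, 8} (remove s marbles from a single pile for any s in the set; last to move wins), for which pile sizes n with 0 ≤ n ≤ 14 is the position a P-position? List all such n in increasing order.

0, 1, 2, 11, 12, 13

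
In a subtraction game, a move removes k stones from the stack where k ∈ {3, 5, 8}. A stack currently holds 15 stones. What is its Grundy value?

Grundy values for subtraction set {3, 5, 8}:
k:     0  1  2  3  4  5  6  7  8  9 10 11 12 13 14 15
g(k):  0  0  0  1  1  1  2  2  2  3  3  0  0  0  1  1
So g(15) = 1.

1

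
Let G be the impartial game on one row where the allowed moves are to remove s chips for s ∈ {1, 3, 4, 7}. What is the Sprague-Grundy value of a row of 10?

0

Compute g(0), g(1), … for moves {1, 3, 4, 7}:
k:     0  1  2  3  4  5  6  7  8  9 10
g(k):  0  1  0  1  2  3  2  3  0  1  0
So g(10) = 0.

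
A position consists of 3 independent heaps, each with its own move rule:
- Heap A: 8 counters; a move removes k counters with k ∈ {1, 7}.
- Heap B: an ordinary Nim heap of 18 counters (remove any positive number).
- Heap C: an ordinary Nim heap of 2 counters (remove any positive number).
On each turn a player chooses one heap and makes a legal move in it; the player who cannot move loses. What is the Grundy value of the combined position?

16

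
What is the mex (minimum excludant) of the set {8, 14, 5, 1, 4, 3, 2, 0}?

The values 0, 1, 2, 3, 4, 5 are all present; 6 is the first non-negative integer missing from the set.

6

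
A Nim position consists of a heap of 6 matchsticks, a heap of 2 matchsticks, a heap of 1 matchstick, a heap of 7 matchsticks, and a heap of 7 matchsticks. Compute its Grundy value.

Compute the nim-sum pairwise:
6 ^ 2 = 4
4 ^ 1 = 5
5 ^ 7 = 2
2 ^ 7 = 5

5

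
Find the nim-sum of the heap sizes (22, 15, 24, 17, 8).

24

Compute the nim-sum pairwise:
22 ^ 15 = 25
25 ^ 24 = 1
1 ^ 17 = 16
16 ^ 8 = 24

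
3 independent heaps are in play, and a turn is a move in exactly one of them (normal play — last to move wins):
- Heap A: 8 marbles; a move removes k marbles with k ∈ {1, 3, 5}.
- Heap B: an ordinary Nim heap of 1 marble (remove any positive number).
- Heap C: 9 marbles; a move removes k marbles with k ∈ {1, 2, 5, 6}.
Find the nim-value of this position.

Grundy values for heap A (subtraction set {1, 3, 5}):
k:     0  1  2  3  4  5  6  7  8
g(k):  0  1  0  1  0  1  0  1  0
So g(8) = 0.
Heap B is a plain Nim heap of size 1, so its Grundy value is 1.
For heap C, compute g(0), g(1), … with moves {1, 2, 5, 6}:
k:     0  1  2  3  4  5  6  7  8  9
g(k):  0  1  2  0  1  2  3  0  1  2
So g(9) = 2.
By the Sprague-Grundy theorem, the Grundy value of a sum of independent games is the XOR of the component values.
Combined value = 0 XOR 1 XOR 2 = 3.

3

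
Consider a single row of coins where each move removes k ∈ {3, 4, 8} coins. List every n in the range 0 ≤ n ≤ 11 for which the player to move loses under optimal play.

Grundy values for subtraction set {3, 4, 8}:
k:     0  1  2  3  4  5  6  7  8  9 10 11
g(k):  0  0  0  1  1  1  2  0  2  3  1  3
The P-positions (g = 0) in 0..11 are 0, 1, 2, 7.

0, 1, 2, 7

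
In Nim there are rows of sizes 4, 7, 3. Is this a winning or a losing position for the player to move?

Compute the nim-sum pairwise:
4 XOR 7 = 3
3 XOR 3 = 0
The nim-sum is 0, so this is a P-position: the player to move is in a losing position under optimal play.

Losing position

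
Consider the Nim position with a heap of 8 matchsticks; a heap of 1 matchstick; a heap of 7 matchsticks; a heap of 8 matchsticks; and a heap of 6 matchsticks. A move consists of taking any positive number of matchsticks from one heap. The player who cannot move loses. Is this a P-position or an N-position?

P-position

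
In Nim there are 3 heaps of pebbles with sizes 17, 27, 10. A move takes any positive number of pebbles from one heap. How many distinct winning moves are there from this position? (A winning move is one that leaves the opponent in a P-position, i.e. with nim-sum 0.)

Bitwise XOR of the heap sizes:
  10001  (17)
  11011  (27)
  01010  (10)
  -----
  00000  (0)
The nim-sum is already 0, so every move leaves a nonzero nim-sum — there are no winning moves.

0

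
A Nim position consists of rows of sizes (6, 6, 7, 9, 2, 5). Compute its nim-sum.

Nim-sum: 6 ⊕ 6 ⊕ 7 ⊕ 9 ⊕ 2 ⊕ 5 = 9.

9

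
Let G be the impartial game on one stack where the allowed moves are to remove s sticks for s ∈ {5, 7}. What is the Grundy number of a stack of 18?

1

Build the Grundy sequence with g(k) = mex{g(k−s) : s ∈ {5, 7}, s ≤ k}:
k:     0  1  2  3  4  5  6  7  8  9 10 11 12 13 14 15 16 17 18
g(k):  0  0  0  0  0  1  1  1  1  1  2  2  0  0  0  0  0  1  1
So g(18) = 1.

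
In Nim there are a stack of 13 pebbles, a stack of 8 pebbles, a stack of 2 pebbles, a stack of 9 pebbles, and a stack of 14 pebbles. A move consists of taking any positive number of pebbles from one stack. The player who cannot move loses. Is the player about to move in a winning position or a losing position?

Losing position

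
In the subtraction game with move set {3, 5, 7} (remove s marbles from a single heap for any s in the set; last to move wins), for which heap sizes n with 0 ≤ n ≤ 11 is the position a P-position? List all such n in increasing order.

0, 1, 2, 10, 11

Build the Grundy sequence with g(k) = mex{g(k−s) : s ∈ {3, 5, 7}, s ≤ k}:
g(0) = mex{} = 0
g(1) = mex{} = 0
g(2) = mex{} = 0
g(3) = mex{0} = 1
g(4) = mex{0} = 1
g(5) = mex{0} = 1
g(6) = mex{0,1} = 2
g(7) = mex{0,1} = 2
g(8) = mex{0,1} = 2
g(9) = mex{0,1,2} = 3
g(10) = mex{1,2} = 0
g(11) = mex{1,2} = 0
The P-positions (g = 0) in 0..11 are 0, 1, 2, 10, 11.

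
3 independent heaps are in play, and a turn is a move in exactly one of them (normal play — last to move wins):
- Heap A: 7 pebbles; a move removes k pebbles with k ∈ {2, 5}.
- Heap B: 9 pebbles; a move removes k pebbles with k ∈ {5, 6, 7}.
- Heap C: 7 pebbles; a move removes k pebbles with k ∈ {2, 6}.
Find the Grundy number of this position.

Build the Grundy sequence for heap A with g(k) = mex{g(k−s) : s ∈ {2, 5}, s ≤ k}:
g(0) = mex{} = 0
g(1) = mex{} = 0
g(2) = mex{0} = 1
g(3) = mex{0} = 1
g(4) = mex{1} = 0
g(5) = mex{0,1} = 2
g(6) = mex{0} = 1
g(7) = mex{1,2} = 0
So g(7) = 0.
Grundy values for heap B (subtraction set {5, 6, 7}):
g(0) = mex{} = 0
g(1) = mex{} = 0
g(2) = mex{} = 0
g(3) = mex{} = 0
g(4) = mex{} = 0
g(5) = mex{0} = 1
g(6) = mex{0} = 1
g(7) = mex{0} = 1
g(8) = mex{0} = 1
g(9) = mex{0} = 1
So g(9) = 1.
Build the Grundy sequence for heap C with g(k) = mex{g(k−s) : s ∈ {2, 6}, s ≤ k}:
g(0) = mex{} = 0
g(1) = mex{} = 0
g(2) = mex{0} = 1
g(3) = mex{0} = 1
g(4) = mex{1} = 0
g(5) = mex{1} = 0
g(6) = mex{0} = 1
g(7) = mex{0} = 1
So g(7) = 1.
By the Sprague-Grundy theorem, the Grundy value of a sum of independent games is the XOR of the component values.
Combined value = 0 XOR 1 XOR 1 = 0.

0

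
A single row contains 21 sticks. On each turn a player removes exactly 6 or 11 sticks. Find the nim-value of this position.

Compute g(0), g(1), … for moves {6, 11}:
k:     0  1  2  3  4  5  6  7  8  9 10 11 12 13 14 15 16 17 18 19 20 21
g(k):  0  0  0  0  0  0  1  1  1  1  1  1  2  2  2  2  2  0  0  0  0  0
So g(21) = 0.

0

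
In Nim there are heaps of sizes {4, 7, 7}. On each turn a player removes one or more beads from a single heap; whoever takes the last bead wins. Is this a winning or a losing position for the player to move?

Winning position

In binary:
  100  (4)
  111  (7)
  111  (7)
  ---
  100  (4)
The nim-sum is 4 ≠ 0, so this is an N-position: the player to move can win.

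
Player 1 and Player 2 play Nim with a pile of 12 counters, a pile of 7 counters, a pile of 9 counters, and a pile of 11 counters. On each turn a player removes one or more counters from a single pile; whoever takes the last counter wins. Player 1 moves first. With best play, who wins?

Player 1 wins

Write each in binary and XOR column by column:
  1100  (12)
  0111  (7)
  1001  (9)
  1011  (11)
  ----
  1001  (9)
The nim-sum is 9 ≠ 0, so this is an N-position: the player to move can win; Player 1 has a winning move.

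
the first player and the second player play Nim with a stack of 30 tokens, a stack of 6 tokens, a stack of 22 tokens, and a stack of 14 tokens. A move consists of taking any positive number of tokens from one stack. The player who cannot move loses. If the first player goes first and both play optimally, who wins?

In binary:
  11110  (30)
  00110  (6)
  10110  (22)
  01110  (14)
  -----
  00000  (0)
The nim-sum is 0, so this is a P-position: the player to move is in a losing position under optimal play; the first player is about to move from it and so loses — the second player wins.

the second player wins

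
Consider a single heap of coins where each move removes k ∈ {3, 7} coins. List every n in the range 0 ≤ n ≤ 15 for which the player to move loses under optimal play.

0, 1, 2, 6, 10, 11, 12

Compute g(0), g(1), … for moves {3, 7}:
k:     0  1  2  3  4  5  6  7  8  9 10 11 12 13 14 15
g(k):  0  0  0  1  1  1  0  2  2  1  0  0  0  1  1  1
The P-positions (g = 0) in 0..15 are 0, 1, 2, 6, 10, 11, 12.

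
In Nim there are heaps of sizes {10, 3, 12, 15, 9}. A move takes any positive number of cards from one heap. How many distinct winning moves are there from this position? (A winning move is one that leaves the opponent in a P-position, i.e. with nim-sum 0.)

Write each in binary and XOR column by column:
  1010  (10)
  0011  (3)
  1100  (12)
  1111  (15)
  1001  (9)
  ----
  0011  (3)
The overall nim-sum is X = 3. A heap of size p has a winning move iff p XOR X < p (reduce it to p XOR X).
  10: 10 XOR 3 = 9 < 10 — winning move (to 9).
  3: 3 XOR 3 = 0 < 3 — winning move (to 0).
  12: 12 XOR 3 = 15 ≥ 12 — no move.
  15: 15 XOR 3 = 12 < 15 — winning move (to 12).
  9: 9 XOR 3 = 10 ≥ 9 — no move.
That gives 3 winning moves.

3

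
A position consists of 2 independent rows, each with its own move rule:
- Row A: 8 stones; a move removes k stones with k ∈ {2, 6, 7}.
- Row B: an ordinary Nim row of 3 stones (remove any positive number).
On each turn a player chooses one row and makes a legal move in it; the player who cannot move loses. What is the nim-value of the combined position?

1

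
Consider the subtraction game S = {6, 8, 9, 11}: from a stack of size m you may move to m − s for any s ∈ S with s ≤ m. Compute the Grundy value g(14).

2

Grundy values for subtraction set {6, 8, 9, 11}:
g(0) = mex{} = 0
g(1) = mex{} = 0
g(2) = mex{} = 0
g(3) = mex{} = 0
g(4) = mex{} = 0
g(5) = mex{} = 0
g(6) = mex{0} = 1
g(7) = mex{0} = 1
g(8) = mex{0} = 1
g(9) = mex{0} = 1
g(10) = mex{0} = 1
g(11) = mex{0} = 1
g(12) = mex{0,1} = 2
g(13) = mex{0,1} = 2
g(14) = mex{0,1} = 2
So g(14) = 2.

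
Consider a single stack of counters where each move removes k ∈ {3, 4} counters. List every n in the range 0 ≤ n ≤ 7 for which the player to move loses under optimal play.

0, 1, 2, 7

Compute g(0), g(1), … for moves {3, 4}:
k:     0  1  2  3  4  5  6  7
g(k):  0  0  0  1  1  1  2  0
The P-positions (g = 0) in 0..7 are 0, 1, 2, 7.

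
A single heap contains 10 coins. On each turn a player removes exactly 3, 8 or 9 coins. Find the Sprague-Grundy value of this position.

Build the Grundy sequence with g(k) = mex{g(k−s) : s ∈ {3, 8, 9}, s ≤ k}:
g(0) = mex{} = 0
g(1) = mex{} = 0
g(2) = mex{} = 0
g(3) = mex{0} = 1
g(4) = mex{0} = 1
g(5) = mex{0} = 1
g(6) = mex{1} = 0
g(7) = mex{1} = 0
g(8) = mex{0,1} = 2
g(9) = mex{0} = 1
g(10) = mex{0} = 1
So g(10) = 1.

1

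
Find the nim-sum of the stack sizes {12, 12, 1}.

1

Compute the nim-sum pairwise:
12 ^ 12 = 0
0 ^ 1 = 1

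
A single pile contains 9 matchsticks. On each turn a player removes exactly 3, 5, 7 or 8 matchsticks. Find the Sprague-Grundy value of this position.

3

Build the Grundy sequence with g(k) = mex{g(k−s) : s ∈ {3, 5, 7, 8}, s ≤ k}:
k:     0  1  2  3  4  5  6  7  8  9
g(k):  0  0  0  1  1  1  2  2  2  3
So g(9) = 3.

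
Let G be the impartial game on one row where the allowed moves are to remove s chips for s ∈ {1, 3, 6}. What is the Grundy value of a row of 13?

0

Build the Grundy sequence with g(k) = mex{g(k−s) : s ∈ {1, 3, 6}, s ≤ k}:
g(0) = mex{} = 0
g(1) = mex{0} = 1
g(2) = mex{1} = 0
g(3) = mex{0} = 1
g(4) = mex{1} = 0
g(5) = mex{0} = 1
g(6) = mex{0,1} = 2
g(7) = mex{0,1,2} = 3
g(8) = mex{0,1,3} = 2
g(9) = mex{1,2} = 0
g(10) = mex{0,3} = 1
g(11) = mex{1,2} = 0
g(12) = mex{0,2} = 1
g(13) = mex{1,3} = 0
So g(13) = 0.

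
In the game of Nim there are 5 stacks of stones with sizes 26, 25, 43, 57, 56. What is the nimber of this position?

Compute the nim-sum pairwise:
26 XOR 25 = 3
3 XOR 43 = 40
40 XOR 57 = 17
17 XOR 56 = 41

41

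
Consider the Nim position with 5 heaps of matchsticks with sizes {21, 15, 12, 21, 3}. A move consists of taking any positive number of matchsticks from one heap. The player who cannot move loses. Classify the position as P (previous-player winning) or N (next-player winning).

P-position

Bitwise XOR of the heap sizes:
  10101  (21)
  01111  (15)
  01100  (12)
  10101  (21)
  00011  (3)
  -----
  00000  (0)
The nim-sum is 0, so this is a P-position: the player to move is in a losing position under optimal play.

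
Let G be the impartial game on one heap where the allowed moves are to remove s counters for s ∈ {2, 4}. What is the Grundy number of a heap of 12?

Build the Grundy sequence with g(k) = mex{g(k−s) : s ∈ {2, 4}, s ≤ k}:
g(0) = mex{} = 0
g(1) = mex{} = 0
g(2) = mex{0} = 1
g(3) = mex{0} = 1
g(4) = mex{0,1} = 2
g(5) = mex{0,1} = 2
g(6) = mex{1,2} = 0
g(7) = mex{1,2} = 0
g(8) = mex{0,2} = 1
g(9) = mex{0,2} = 1
g(10) = mex{0,1} = 2
g(11) = mex{0,1} = 2
g(12) = mex{1,2} = 0
So g(12) = 0.

0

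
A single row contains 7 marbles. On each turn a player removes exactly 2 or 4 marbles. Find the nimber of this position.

Build the Grundy sequence with g(k) = mex{g(k−s) : s ∈ {2, 4}, s ≤ k}:
g(0) = mex{} = 0
g(1) = mex{} = 0
g(2) = mex{0} = 1
g(3) = mex{0} = 1
g(4) = mex{0,1} = 2
g(5) = mex{0,1} = 2
g(6) = mex{1,2} = 0
g(7) = mex{1,2} = 0
So g(7) = 0.

0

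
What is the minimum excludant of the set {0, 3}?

1

0 is in the set but 1 is not, so the mex is 1.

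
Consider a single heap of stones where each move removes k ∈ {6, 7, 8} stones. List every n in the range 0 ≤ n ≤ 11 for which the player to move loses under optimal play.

0, 1, 2, 3, 4, 5

Compute g(0), g(1), … for moves {6, 7, 8}:
g(0) = mex{} = 0
g(1) = mex{} = 0
g(2) = mex{} = 0
g(3) = mex{} = 0
g(4) = mex{} = 0
g(5) = mex{} = 0
g(6) = mex{0} = 1
g(7) = mex{0} = 1
g(8) = mex{0} = 1
g(9) = mex{0} = 1
g(10) = mex{0} = 1
g(11) = mex{0} = 1
The P-positions (g = 0) in 0..11 are 0, 1, 2, 3, 4, 5.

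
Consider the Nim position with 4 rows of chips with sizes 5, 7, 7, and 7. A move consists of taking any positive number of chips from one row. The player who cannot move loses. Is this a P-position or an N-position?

Bitwise XOR of the heap sizes:
  101  (5)
  111  (7)
  111  (7)
  111  (7)
  ---
  010  (2)
The nim-sum is 2 ≠ 0, so this is an N-position: the player to move can win.

N-position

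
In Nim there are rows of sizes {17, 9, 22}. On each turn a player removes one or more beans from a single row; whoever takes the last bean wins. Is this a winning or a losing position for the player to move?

Winning position

Nim-sum: 17 ^ 9 ^ 22 = 14.
The nim-sum is 14 ≠ 0, so this is an N-position: the player to move can win.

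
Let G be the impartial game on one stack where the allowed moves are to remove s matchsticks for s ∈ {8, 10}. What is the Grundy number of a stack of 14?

1

Compute g(0), g(1), … for moves {8, 10}:
g(0) = mex{} = 0
g(1) = mex{} = 0
g(2) = mex{} = 0
g(3) = mex{} = 0
g(4) = mex{} = 0
g(5) = mex{} = 0
g(6) = mex{} = 0
g(7) = mex{} = 0
g(8) = mex{0} = 1
g(9) = mex{0} = 1
g(10) = mex{0} = 1
g(11) = mex{0} = 1
g(12) = mex{0} = 1
g(13) = mex{0} = 1
g(14) = mex{0} = 1
So g(14) = 1.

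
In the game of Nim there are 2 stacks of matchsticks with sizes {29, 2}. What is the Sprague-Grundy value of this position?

31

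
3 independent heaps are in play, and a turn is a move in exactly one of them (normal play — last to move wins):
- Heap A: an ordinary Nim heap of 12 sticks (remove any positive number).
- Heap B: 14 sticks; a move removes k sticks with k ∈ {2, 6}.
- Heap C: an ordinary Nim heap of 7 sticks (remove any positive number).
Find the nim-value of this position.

10

Heap A is a plain Nim heap of size 12, so its Grundy value is 12.
For heap B, compute g(0), g(1), … with moves {2, 6}:
k:     0  1  2  3  4  5  6  7  8  9 10 11 12 13 14
g(k):  0  0  1  1  0  0  1  1  0  0  1  1  0  0  1
So g(14) = 1.
Heap C is a plain Nim heap of size 7, so its Grundy value is 7.
By the Sprague-Grundy theorem, the Grundy value of a sum of independent games is the XOR of the component values.
Combined value = 12 ⊕ 1 ⊕ 7 = 10.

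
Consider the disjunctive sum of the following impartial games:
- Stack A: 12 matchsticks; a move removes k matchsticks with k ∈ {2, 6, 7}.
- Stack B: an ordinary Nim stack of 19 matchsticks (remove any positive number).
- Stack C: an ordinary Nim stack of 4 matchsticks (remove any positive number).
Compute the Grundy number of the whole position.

For stack A, compute g(0), g(1), … with moves {2, 6, 7}:
k:     0  1  2  3  4  5  6  7  8  9 10 11 12
g(k):  0  0  1  1  0  0  1  1  2  0  3  1  2
So g(12) = 2.
Stack B is a plain Nim stack of size 19, so its Grundy value is 19.
Stack C is a plain Nim stack of size 4, so its Grundy value is 4.
By the Sprague-Grundy theorem, the Grundy value of a sum of independent games is the XOR of the component values.
Combined value = 2 ⊕ 19 ⊕ 4 = 21.

21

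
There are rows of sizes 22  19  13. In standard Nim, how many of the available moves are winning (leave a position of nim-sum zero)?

1

Compute the nim-sum pairwise:
22 XOR 19 = 5
5 XOR 13 = 8
The overall nim-sum is X = 8. A row of size p has a winning move iff p XOR X < p (reduce it to p XOR X).
  22: 22 XOR 8 = 30 ≥ 22 — no move.
  19: 19 XOR 8 = 27 ≥ 19 — no move.
  13: 13 XOR 8 = 5 < 13 — winning move (to 5).
That gives 1 winning move.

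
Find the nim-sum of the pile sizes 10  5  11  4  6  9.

Nim-sum: 10 ⊕ 5 ⊕ 11 ⊕ 4 ⊕ 6 ⊕ 9 = 15.

15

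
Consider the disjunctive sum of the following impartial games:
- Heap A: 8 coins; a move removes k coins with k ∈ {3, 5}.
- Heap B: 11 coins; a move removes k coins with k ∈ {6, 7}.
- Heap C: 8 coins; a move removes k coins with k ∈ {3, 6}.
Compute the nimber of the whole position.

Build the Grundy sequence for heap A with g(k) = mex{g(k−s) : s ∈ {3, 5}, s ≤ k}:
g(0) = mex{} = 0
g(1) = mex{} = 0
g(2) = mex{} = 0
g(3) = mex{0} = 1
g(4) = mex{0} = 1
g(5) = mex{0} = 1
g(6) = mex{0,1} = 2
g(7) = mex{0,1} = 2
g(8) = mex{1} = 0
So g(8) = 0.
For heap B, compute g(0), g(1), … with moves {6, 7}:
k:     0  1  2  3  4  5  6  7  8  9 10 11
g(k):  0  0  0  0  0  0  1  1  1  1  1  1
So g(11) = 1.
For heap C, compute g(0), g(1), … with moves {3, 6}:
k:     0  1  2  3  4  5  6  7  8
g(k):  0  0  0  1  1  1  2  2  2
So g(8) = 2.
The value of a disjunctive sum is the nim-sum of the parts.
Combined value = 0 ⊕ 1 ⊕ 2 = 3.

3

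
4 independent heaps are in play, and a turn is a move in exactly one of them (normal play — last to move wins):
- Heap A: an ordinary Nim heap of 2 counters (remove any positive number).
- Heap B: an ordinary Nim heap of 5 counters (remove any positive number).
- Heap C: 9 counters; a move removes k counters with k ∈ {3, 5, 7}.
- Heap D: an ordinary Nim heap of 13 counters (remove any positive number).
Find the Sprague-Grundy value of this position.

Heap A is a plain Nim heap of size 2, so its Grundy value is 2.
Heap B is a plain Nim heap of size 5, so its Grundy value is 5.
Grundy values for heap C (subtraction set {3, 5, 7}):
k:     0  1  2  3  4  5  6  7  8  9
g(k):  0  0  0  1  1  1  2  2  2  3
So g(9) = 3.
Heap D is a plain Nim heap of size 13, so its Grundy value is 13.
By the Sprague-Grundy theorem, the Grundy value of a sum of independent games is the XOR of the component values.
Combined value = 2 ⊕ 5 ⊕ 3 ⊕ 13 = 9.

9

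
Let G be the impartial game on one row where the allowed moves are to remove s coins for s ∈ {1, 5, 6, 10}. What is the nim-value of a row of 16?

Compute g(0), g(1), … for moves {1, 5, 6, 10}:
k:     0  1  2  3  4  5  6  7  8  9 10 11 12 13 14 15 16
g(k):  0  1  0  1  0  1  2  3  2  3  2  0  1  0  1  0  1
So g(16) = 1.

1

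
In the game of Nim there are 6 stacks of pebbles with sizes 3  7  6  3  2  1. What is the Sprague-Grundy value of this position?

2

Bitwise XOR of the heap sizes:
  011  (3)
  111  (7)
  110  (6)
  011  (3)
  010  (2)
  001  (1)
  ---
  010  (2)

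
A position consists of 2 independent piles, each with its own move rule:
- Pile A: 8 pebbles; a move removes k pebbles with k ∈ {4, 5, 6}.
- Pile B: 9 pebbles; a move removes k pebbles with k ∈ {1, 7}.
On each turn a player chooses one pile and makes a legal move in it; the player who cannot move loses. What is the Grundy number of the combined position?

For pile A, compute g(0), g(1), … with moves {4, 5, 6}:
g(0) = mex{} = 0
g(1) = mex{} = 0
g(2) = mex{} = 0
g(3) = mex{} = 0
g(4) = mex{0} = 1
g(5) = mex{0} = 1
g(6) = mex{0} = 1
g(7) = mex{0} = 1
g(8) = mex{0,1} = 2
So g(8) = 2.
Grundy values for pile B (subtraction set {1, 7}):
g(0) = mex{} = 0
g(1) = mex{0} = 1
g(2) = mex{1} = 0
g(3) = mex{0} = 1
g(4) = mex{1} = 0
g(5) = mex{0} = 1
g(6) = mex{1} = 0
g(7) = mex{0} = 1
g(8) = mex{1} = 0
g(9) = mex{0} = 1
So g(9) = 1.
By the Sprague-Grundy theorem, the Grundy value of a sum of independent games is the XOR of the component values.
Combined value = 2 XOR 1 = 3.

3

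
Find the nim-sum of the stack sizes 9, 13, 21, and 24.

Compute the nim-sum pairwise:
9 ⊕ 13 = 4
4 ⊕ 21 = 17
17 ⊕ 24 = 9

9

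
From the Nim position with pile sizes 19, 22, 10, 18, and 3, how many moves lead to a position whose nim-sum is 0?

3

Write each in binary and XOR column by column:
  10011  (19)
  10110  (22)
  01010  (10)
  10010  (18)
  00011  (3)
  -----
  11110  (30)
The overall nim-sum is X = 30. A pile of size p has a winning move iff p XOR X < p (reduce it to p XOR X).
  19: 19 XOR 30 = 13 < 19 — winning move (to 13).
  22: 22 XOR 30 = 8 < 22 — winning move (to 8).
  10: 10 XOR 30 = 20 ≥ 10 — no move.
  18: 18 XOR 30 = 12 < 18 — winning move (to 12).
  3: 3 XOR 30 = 29 ≥ 3 — no move.
That gives 3 winning moves.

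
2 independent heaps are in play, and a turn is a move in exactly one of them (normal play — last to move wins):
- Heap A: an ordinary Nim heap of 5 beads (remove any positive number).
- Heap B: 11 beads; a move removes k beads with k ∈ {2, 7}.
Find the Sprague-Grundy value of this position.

Heap A is a plain Nim heap of size 5, so its Grundy value is 5.
Grundy values for heap B (subtraction set {2, 7}):
g(0) = mex{} = 0
g(1) = mex{} = 0
g(2) = mex{0} = 1
g(3) = mex{0} = 1
g(4) = mex{1} = 0
g(5) = mex{1} = 0
g(6) = mex{0} = 1
g(7) = mex{0} = 1
g(8) = mex{0,1} = 2
g(9) = mex{1} = 0
g(10) = mex{1,2} = 0
g(11) = mex{0} = 1
So g(11) = 1.
The value of a disjunctive sum is the nim-sum of the parts.
Combined value = 5 XOR 1 = 4.

4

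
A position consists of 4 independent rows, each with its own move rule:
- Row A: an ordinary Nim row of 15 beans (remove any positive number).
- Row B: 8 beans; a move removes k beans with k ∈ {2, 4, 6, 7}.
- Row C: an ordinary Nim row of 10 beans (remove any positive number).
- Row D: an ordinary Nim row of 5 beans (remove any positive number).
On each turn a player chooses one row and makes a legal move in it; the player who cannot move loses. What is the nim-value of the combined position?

4

Row A is a plain Nim row of size 15, so its Grundy value is 15.
For row B, compute g(0), g(1), … with moves {2, 4, 6, 7}:
g(0) = mex{} = 0
g(1) = mex{} = 0
g(2) = mex{0} = 1
g(3) = mex{0} = 1
g(4) = mex{0,1} = 2
g(5) = mex{0,1} = 2
g(6) = mex{0,1,2} = 3
g(7) = mex{0,1,2} = 3
g(8) = mex{0,1,2,3} = 4
So g(8) = 4.
Row C is a plain Nim row of size 10, so its Grundy value is 10.
Row D is a plain Nim row of size 5, so its Grundy value is 5.
The value of a disjunctive sum is the nim-sum of the parts.
Combined value = 15 XOR 4 XOR 10 XOR 5 = 4.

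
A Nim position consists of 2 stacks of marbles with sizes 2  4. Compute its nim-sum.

6

Compute the nim-sum pairwise:
2 ^ 4 = 6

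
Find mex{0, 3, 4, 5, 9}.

0 is in the set but 1 is not, so the mex is 1.

1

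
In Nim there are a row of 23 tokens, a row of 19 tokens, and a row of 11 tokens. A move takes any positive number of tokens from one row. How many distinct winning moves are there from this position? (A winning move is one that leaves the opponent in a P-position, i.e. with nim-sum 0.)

1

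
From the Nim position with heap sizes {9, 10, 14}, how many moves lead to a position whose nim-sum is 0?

3

Write each in binary and XOR column by column:
  1001  (9)
  1010  (10)
  1110  (14)
  ----
  1101  (13)
The overall nim-sum is X = 13. A heap of size p has a winning move iff p XOR X < p (reduce it to p XOR X).
  9: 9 XOR 13 = 4 < 9 — winning move (to 4).
  10: 10 XOR 13 = 7 < 10 — winning move (to 7).
  14: 14 XOR 13 = 3 < 14 — winning move (to 3).
That gives 3 winning moves.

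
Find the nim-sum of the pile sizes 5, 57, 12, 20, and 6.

34

Compute the nim-sum pairwise:
5 XOR 57 = 60
60 XOR 12 = 48
48 XOR 20 = 36
36 XOR 6 = 34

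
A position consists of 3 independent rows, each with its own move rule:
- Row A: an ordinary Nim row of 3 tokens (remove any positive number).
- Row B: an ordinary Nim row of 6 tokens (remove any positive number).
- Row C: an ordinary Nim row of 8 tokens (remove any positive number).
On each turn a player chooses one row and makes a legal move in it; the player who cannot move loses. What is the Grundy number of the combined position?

Row A is a plain Nim row of size 3, so its Grundy value is 3.
Row B is a plain Nim row of size 6, so its Grundy value is 6.
Row C is a plain Nim row of size 8, so its Grundy value is 8.
By the Sprague-Grundy theorem, the Grundy value of a sum of independent games is the XOR of the component values.
Combined value = 3 XOR 6 XOR 8 = 13.

13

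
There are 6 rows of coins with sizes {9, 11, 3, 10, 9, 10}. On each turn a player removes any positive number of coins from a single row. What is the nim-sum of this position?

In binary:
  1001  (9)
  1011  (11)
  0011  (3)
  1010  (10)
  1001  (9)
  1010  (10)
  ----
  1000  (8)

8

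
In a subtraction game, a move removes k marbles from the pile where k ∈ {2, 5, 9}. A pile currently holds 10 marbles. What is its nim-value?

Compute g(0), g(1), … for moves {2, 5, 9}:
k:     0  1  2  3  4  5  6  7  8  9 10
g(k):  0  0  1  1  0  2  1  0  0  1  1
So g(10) = 1.

1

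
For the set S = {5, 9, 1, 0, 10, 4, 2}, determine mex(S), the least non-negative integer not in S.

The values 0, 1, 2 are all present; 3 is the first non-negative integer missing from the set.

3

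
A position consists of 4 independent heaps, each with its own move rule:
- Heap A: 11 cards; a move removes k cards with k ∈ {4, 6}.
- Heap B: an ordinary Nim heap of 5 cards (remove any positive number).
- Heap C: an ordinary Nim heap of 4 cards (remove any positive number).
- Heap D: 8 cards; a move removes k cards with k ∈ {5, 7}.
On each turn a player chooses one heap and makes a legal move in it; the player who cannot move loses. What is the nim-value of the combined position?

0

For heap A, compute g(0), g(1), … with moves {4, 6}:
k:     0  1  2  3  4  5  6  7  8  9 10 11
g(k):  0  0  0  0  1  1  1  1  2  2  0  0
So g(11) = 0.
Heap B is a plain Nim heap of size 5, so its Grundy value is 5.
Heap C is a plain Nim heap of size 4, so its Grundy value is 4.
Grundy values for heap D (subtraction set {5, 7}):
g(0) = mex{} = 0
g(1) = mex{} = 0
g(2) = mex{} = 0
g(3) = mex{} = 0
g(4) = mex{} = 0
g(5) = mex{0} = 1
g(6) = mex{0} = 1
g(7) = mex{0} = 1
g(8) = mex{0} = 1
So g(8) = 1.
By the Sprague-Grundy theorem, the Grundy value of a sum of independent games is the XOR of the component values.
Combined value = 0 XOR 5 XOR 4 XOR 1 = 0.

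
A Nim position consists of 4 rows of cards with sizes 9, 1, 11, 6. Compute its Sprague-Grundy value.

5

Compute the nim-sum pairwise:
9 ⊕ 1 = 8
8 ⊕ 11 = 3
3 ⊕ 6 = 5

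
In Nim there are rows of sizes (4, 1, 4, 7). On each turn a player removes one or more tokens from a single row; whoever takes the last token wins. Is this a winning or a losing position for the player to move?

Winning position

Compute the nim-sum pairwise:
4 ^ 1 = 5
5 ^ 4 = 1
1 ^ 7 = 6
The nim-sum is 6 ≠ 0, so this is an N-position: the player to move can win.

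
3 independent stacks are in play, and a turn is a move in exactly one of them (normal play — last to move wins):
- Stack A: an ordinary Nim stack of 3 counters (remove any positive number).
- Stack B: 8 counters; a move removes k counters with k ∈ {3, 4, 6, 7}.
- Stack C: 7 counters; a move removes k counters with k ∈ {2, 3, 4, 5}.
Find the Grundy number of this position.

1

Stack A is a plain Nim stack of size 3, so its Grundy value is 3.
Build the Grundy sequence for stack B with g(k) = mex{g(k−s) : s ∈ {3, 4, 6, 7}, s ≤ k}:
k:     0  1  2  3  4  5  6  7  8
g(k):  0  0  0  1  1  1  2  2  2
So g(8) = 2.
Build the Grundy sequence for stack C with g(k) = mex{g(k−s) : s ∈ {2, 3, 4, 5}, s ≤ k}:
g(0) = mex{} = 0
g(1) = mex{} = 0
g(2) = mex{0} = 1
g(3) = mex{0} = 1
g(4) = mex{0,1} = 2
g(5) = mex{0,1} = 2
g(6) = mex{0,1,2} = 3
g(7) = mex{1,2} = 0
So g(7) = 0.
The value of a disjunctive sum is the nim-sum of the parts.
Combined value = 3 XOR 2 XOR 0 = 1.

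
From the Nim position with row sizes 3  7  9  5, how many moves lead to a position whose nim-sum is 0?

Nim-sum: 3 ⊕ 7 ⊕ 9 ⊕ 5 = 8.
The overall nim-sum is X = 8. A row of size p has a winning move iff p XOR X < p (reduce it to p XOR X).
  3: 3 XOR 8 = 11 ≥ 3 — no move.
  7: 7 XOR 8 = 15 ≥ 7 — no move.
  9: 9 XOR 8 = 1 < 9 — winning move (to 1).
  5: 5 XOR 8 = 13 ≥ 5 — no move.
That gives 1 winning move.

1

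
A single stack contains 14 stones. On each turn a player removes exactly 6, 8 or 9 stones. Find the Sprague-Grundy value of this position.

2

Grundy values for subtraction set {6, 8, 9}:
k:     0  1  2  3  4  5  6  7  8  9 10 11 12 13 14
g(k):  0  0  0  0  0  0  1  1  1  1  1  1  2  2  2
So g(14) = 2.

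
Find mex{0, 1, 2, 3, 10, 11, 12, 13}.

The values 0, 1, 2, 3 are all present; 4 is the first non-negative integer missing from the set.

4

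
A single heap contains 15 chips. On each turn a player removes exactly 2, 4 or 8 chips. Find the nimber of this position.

1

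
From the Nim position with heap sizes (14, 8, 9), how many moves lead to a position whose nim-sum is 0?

Compute the nim-sum pairwise:
14 ⊕ 8 = 6
6 ⊕ 9 = 15
The overall nim-sum is X = 15. A heap of size p has a winning move iff p XOR X < p (reduce it to p XOR X).
  14: 14 XOR 15 = 1 < 14 — winning move (to 1).
  8: 8 XOR 15 = 7 < 8 — winning move (to 7).
  9: 9 XOR 15 = 6 < 9 — winning move (to 6).
That gives 3 winning moves.

3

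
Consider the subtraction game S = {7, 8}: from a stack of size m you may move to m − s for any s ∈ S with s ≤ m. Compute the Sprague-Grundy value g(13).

1

Compute g(0), g(1), … for moves {7, 8}:
k:     0  1  2  3  4  5  6  7  8  9 10 11 12 13
g(k):  0  0  0  0  0  0  0  1  1  1  1  1  1  1
So g(13) = 1.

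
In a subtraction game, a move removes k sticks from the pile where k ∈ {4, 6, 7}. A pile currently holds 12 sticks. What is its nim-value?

0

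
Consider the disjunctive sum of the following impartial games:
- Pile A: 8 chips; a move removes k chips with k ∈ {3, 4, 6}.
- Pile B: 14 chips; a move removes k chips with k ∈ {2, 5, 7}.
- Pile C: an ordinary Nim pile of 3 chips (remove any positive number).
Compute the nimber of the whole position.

Grundy values for pile A (subtraction set {3, 4, 6}):
k:     0  1  2  3  4  5  6  7  8
g(k):  0  0  0  1  1  1  2  2  2
So g(8) = 2.
For pile B, compute g(0), g(1), … with moves {2, 5, 7}:
g(0) = mex{} = 0
g(1) = mex{} = 0
g(2) = mex{0} = 1
g(3) = mex{0} = 1
g(4) = mex{1} = 0
g(5) = mex{0,1} = 2
g(6) = mex{0} = 1
g(7) = mex{0,1,2} = 3
g(8) = mex{0,1} = 2
g(9) = mex{0,1,3} = 2
g(10) = mex{1,2} = 0
g(11) = mex{0,1,2} = 3
g(12) = mex{0,2,3} = 1
g(13) = mex{1,2,3} = 0
g(14) = mex{1,2,3} = 0
So g(14) = 0.
Pile C is a plain Nim pile of size 3, so its Grundy value is 3.
By the Sprague-Grundy theorem, the Grundy value of a sum of independent games is the XOR of the component values.
Combined value = 2 ⊕ 0 ⊕ 3 = 1.

1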